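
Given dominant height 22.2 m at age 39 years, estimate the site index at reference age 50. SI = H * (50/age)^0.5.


50/39 = 1.28205
(1.28205)^0.5 = 1.13228
SI = 22.2 * 1.13228 = 25.1366 ≈ 25.1 m

25.1 m


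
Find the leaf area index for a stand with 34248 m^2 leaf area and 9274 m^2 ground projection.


LAI = 34248 / 9274 = 3.6929 ≈ 3.69

3.69


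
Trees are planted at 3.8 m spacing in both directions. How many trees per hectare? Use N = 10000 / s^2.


N = 10000 / 3.8^2 = 10000 / 14.44 = 692.521 ≈ 693 trees/ha

693 trees/ha


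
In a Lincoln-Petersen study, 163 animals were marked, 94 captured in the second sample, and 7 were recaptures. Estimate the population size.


N = M * C / R = 163 * 94 / 7 = 15322 / 7 = 2188.86 ≈ 2189

2189 individuals


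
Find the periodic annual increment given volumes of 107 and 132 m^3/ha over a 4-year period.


PAI = (V2 - V1) / period = (132 - 107) / 4 = 25 / 4 = 6.25 m^3/ha/yr

6.25 m^3/ha/yr


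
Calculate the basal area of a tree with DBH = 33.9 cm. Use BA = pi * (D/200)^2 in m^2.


D/200 = 33.9/200 = 0.1695 m
(D/200)^2 = 0.1695^2 = 0.02873025
BA = 3.141593 * 0.02873025 = 0.0902588 ≈ 0.0903 m^2

0.0903 m^2


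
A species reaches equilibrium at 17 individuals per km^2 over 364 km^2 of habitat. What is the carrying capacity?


K = 17 * 364 = 6188 individuals

6188 individuals


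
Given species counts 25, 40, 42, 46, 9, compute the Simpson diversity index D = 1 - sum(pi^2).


Total N = 25 + 40 + 42 + 46 + 9 = 162
Per-species terms:
  p = 25/162 = 0.154321; p^2 = 0.154321^2 = 0.023815
  p = 40/162 = 0.246914; p^2 = 0.246914^2 = 0.060967
  p = 42/162 = 0.259259; p^2 = 0.259259^2 = 0.067215
  p = 46/162 = 0.283951; p^2 = 0.283951^2 = 0.080628
  p = 9/162 = 0.055556; p^2 = 0.055556^2 = 0.003086
sum(p^2) = 0.023815 + 0.060967 + 0.067215 + 0.080628 + 0.003086 = 0.235711
D = 1 - 0.235711 = 0.764289 ≈ 0.7643

0.7643


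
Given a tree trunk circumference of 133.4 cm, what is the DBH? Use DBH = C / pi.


DBH = C / pi = 133.4 / 3.141593 = 42.4625 ≈ 42.46 cm

42.46 cm


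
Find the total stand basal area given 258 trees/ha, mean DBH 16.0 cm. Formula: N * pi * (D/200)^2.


(D/200)^2 = (16.0/200)^2 = 0.08^2 = 0.0064
Individual BA = 3.141593 * 0.0064 = 0.0201062 m^2
Stand BA = 258 * 0.0201062 = 5.18740 ≈ 5.19 m^2/ha

5.19 m^2/ha


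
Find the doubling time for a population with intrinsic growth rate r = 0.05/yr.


td = ln(2) / 0.05 = 0.693147 / 0.05 = 13.8629 ≈ 13.9 years

13.9 years


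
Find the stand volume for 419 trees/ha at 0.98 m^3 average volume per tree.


V_stand = 419 * 0.98 = 410.62 ≈ 410.6 m^3/ha

410.6 m^3/ha


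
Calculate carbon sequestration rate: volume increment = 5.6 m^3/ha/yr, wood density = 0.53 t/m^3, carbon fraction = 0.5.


C = 5.6 * 0.53 * 0.5 = 1.484 ≈ 1.48 t C/ha/yr

1.48 t C/ha/yr


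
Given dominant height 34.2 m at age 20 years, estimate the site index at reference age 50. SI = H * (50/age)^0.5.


50/20 = 2.50000
(2.50000)^0.5 = 1.58114
SI = 34.2 * 1.58114 = 54.0750 ≈ 54.1 m

54.1 m


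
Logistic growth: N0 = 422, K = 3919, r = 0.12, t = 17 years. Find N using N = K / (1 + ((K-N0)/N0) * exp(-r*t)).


(K - N0)/N0 = (3919 - 422)/422 = 3497/422 = 8.28673
r*t = 0.12 * 17 = 2.04; exp(-2.04) = 0.130029
8.28673 * 0.130029 = 1.07752
1 + 1.07752 = 2.07752
N = 3919 / 2.07752 = 1886.38 ≈ 1886

1886


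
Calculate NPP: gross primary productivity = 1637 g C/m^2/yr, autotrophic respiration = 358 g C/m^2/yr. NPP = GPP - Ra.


NPP = GPP - Ra = 1637 - 358 = 1279 g C/m^2/yr

1279 g C/m^2/yr


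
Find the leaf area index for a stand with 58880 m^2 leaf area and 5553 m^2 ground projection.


LAI = 58880 / 5553 = 10.6033 ≈ 10.60

10.60


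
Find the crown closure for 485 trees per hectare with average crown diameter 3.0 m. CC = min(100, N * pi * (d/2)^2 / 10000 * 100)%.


(d/2)^2 = (3.0/2)^2 = 1.5^2 = 2.25
Crown area = 3.141593 * 2.25 = 7.06858 m^2
N * area / 10000 * 100 = 485 * 7.06858 / 10000 * 100 = 34.2826
CC = min(100, 34.2826) = 34.2826 ≈ 34.3%

34.3%


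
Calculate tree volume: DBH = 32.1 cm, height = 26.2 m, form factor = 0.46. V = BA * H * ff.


(D/200)^2 = (32.1/200)^2 = 0.1605^2 = 0.02576025
BA = 3.141593 * 0.02576025 = 0.0809282 m^2
V = 0.0809282 * 26.2 * 0.46 = 0.975347 ≈ 0.975 m^3

0.975 m^3


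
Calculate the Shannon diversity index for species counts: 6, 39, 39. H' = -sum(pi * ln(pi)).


Total N = 6 + 39 + 39 = 84
Per-species terms:
  p = 6/84 = 0.071429; ln(p) = -2.639051; p*ln(p) = 0.071429 * (-2.639051) = -0.188505
  p = 39/84 = 0.464286; ln(p) = -0.767255; p*ln(p) = 0.464286 * (-0.767255) = -0.356226
  p = 39/84 = 0.464286; ln(p) = -0.767255; p*ln(p) = 0.464286 * (-0.767255) = -0.356226
sum(p*ln(p)) = (-0.188505) + (-0.356226) + (-0.356226) = -0.900957
H' = -(-0.900957) = 0.900957 ≈ 0.9010

0.9010


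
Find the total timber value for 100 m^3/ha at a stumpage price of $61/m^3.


Value = 100 * 61 = $6100/ha

$6100/ha


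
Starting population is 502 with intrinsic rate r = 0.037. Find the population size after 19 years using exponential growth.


r*t = 0.037 * 19 = 0.703
exp(0.703) = 2.01980
N = 502 * 2.01980 = 1013.94 ≈ 1014

1014


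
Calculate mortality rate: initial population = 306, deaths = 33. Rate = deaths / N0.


Mortality rate = 33 / 306 = 0.107843 ≈ 0.1078

0.1078


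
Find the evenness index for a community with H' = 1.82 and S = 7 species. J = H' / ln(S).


ln(7) = 1.94591
J = H' / ln(S) = 1.82 / 1.94591 = 0.935295 ≈ 0.9353

0.9353


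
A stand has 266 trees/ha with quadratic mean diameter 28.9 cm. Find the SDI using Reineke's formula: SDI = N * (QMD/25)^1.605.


QMD/25 = 28.9/25 = 1.156
(1.156)^1.605 = exp(1.605 * ln(1.156)) = exp(1.605 * 0.144966) = exp(0.232670) = 1.26196
SDI = 266 * 1.26196 = 335.681 ≈ 336

336


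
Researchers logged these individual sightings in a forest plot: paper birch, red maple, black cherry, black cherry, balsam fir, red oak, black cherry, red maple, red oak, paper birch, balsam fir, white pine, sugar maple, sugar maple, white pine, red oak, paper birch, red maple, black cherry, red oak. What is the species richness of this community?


Total individuals logged = 20
Distinct species (count of individuals): paper birch (3), red maple (3), black cherry (4), balsam fir (2), red oak (4), white pine (2), sugar maple (2)
Species richness = number of distinct species = 7

7


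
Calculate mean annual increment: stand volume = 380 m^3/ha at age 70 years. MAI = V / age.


MAI = 380 / 70 = 5.4286 ≈ 5.43 m^3/ha/yr

5.43 m^3/ha/yr


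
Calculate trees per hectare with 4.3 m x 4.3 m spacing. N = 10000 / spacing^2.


N = 10000 / 4.3^2 = 10000 / 18.49 = 540.833 ≈ 541 trees/ha

541 trees/ha


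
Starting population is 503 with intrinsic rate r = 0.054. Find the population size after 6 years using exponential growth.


r*t = 0.054 * 6 = 0.324
exp(0.324) = 1.38265
N = 503 * 1.38265 = 695.473 ≈ 695

695


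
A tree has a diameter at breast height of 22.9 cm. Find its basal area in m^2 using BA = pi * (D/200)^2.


D/200 = 22.9/200 = 0.1145 m
(D/200)^2 = 0.1145^2 = 0.01311025
BA = 3.141593 * 0.01311025 = 0.0411871 ≈ 0.0412 m^2

0.0412 m^2


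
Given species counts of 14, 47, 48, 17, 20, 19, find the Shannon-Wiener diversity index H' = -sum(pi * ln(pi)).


Total N = 14 + 47 + 48 + 17 + 20 + 19 = 165
Per-species terms:
  p = 14/165 = 0.084848; ln(p) = -2.466894; p*ln(p) = 0.084848 * (-2.466894) = -0.209311
  p = 47/165 = 0.284848; ln(p) = -1.255800; p*ln(p) = 0.284848 * (-1.255800) = -0.357712
  p = 48/165 = 0.290909; ln(p) = -1.234745; p*ln(p) = 0.290909 * (-1.234745) = -0.359198
  p = 17/165 = 0.103030; ln(p) = -2.272735; p*ln(p) = 0.103030 * (-2.272735) = -0.234160
  p = 20/165 = 0.121212; ln(p) = -2.110214; p*ln(p) = 0.121212 * (-2.110214) = -0.255783
  p = 19/165 = 0.115152; ln(p) = -2.161502; p*ln(p) = 0.115152 * (-2.161502) = -0.248901
sum(p*ln(p)) = (-0.209311) + (-0.357712) + (-0.359198) + (-0.234160) + (-0.255783) + (-0.248901) = -1.665065
H' = -(-1.665065) = 1.665065 ≈ 1.6651

1.6651


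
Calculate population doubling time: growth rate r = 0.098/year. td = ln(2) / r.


td = ln(2) / 0.098 = 0.693147 / 0.098 = 7.07293 ≈ 7.1 years

7.1 years


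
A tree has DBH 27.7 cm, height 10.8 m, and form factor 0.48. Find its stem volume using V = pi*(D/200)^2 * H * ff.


(D/200)^2 = (27.7/200)^2 = 0.1385^2 = 0.01918225
BA = 3.141593 * 0.01918225 = 0.0602628 m^2
V = 0.0602628 * 10.8 * 0.48 = 0.312402 ≈ 0.312 m^3

0.312 m^3


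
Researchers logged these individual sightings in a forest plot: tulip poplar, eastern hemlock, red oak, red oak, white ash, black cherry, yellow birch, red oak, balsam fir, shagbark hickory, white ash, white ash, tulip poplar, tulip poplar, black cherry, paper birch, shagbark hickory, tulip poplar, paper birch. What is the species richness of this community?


Total individuals logged = 19
Distinct species (count of individuals): tulip poplar (4), eastern hemlock (1), red oak (3), white ash (3), black cherry (2), yellow birch (1), balsam fir (1), shagbark hickory (2), paper birch (2)
Species richness = number of distinct species = 9

9


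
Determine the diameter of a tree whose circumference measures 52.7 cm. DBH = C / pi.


DBH = C / pi = 52.7 / 3.141593 = 16.7749 ≈ 16.77 cm

16.77 cm


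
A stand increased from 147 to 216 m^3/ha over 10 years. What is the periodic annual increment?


PAI = (V2 - V1) / period = (216 - 147) / 10 = 69 / 10 = 6.90 m^3/ha/yr

6.90 m^3/ha/yr


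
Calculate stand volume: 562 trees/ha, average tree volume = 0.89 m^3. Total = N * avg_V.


V_stand = 562 * 0.89 = 500.18 ≈ 500.2 m^3/ha

500.2 m^3/ha


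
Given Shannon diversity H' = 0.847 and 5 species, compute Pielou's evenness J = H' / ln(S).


ln(5) = 1.60944
J = H' / ln(S) = 0.847 / 1.60944 = 0.526270 ≈ 0.5263

0.5263


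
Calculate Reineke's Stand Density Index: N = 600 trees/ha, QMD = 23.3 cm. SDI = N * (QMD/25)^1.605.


QMD/25 = 23.3/25 = 0.932
(0.932)^1.605 = exp(1.605 * ln(0.932)) = exp(1.605 * (-0.0704225)) = exp(-0.113028) = 0.893126
SDI = 600 * 0.893126 = 535.876 ≈ 536

536


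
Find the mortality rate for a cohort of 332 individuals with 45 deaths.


Mortality rate = 45 / 332 = 0.135542 ≈ 0.1355

0.1355


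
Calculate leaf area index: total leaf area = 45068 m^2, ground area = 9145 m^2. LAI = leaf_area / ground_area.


LAI = 45068 / 9145 = 4.9282 ≈ 4.93

4.93


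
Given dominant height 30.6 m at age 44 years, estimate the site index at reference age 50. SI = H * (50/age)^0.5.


50/44 = 1.13636
(1.13636)^0.5 = 1.06600
SI = 30.6 * 1.06600 = 32.6196 ≈ 32.6 m

32.6 m


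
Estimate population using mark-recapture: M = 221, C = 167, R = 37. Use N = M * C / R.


N = M * C / R = 221 * 167 / 37 = 36907 / 37 = 997.49 ≈ 997

997 individuals


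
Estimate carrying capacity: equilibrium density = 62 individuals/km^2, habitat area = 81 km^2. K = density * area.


K = 62 * 81 = 5022 individuals

5022 individuals


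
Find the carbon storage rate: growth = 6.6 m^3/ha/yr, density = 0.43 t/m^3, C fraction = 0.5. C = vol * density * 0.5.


C = 6.6 * 0.43 * 0.5 = 1.419 ≈ 1.42 t C/ha/yr

1.42 t C/ha/yr


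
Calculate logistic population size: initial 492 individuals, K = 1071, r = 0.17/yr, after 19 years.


(K - N0)/N0 = (1071 - 492)/492 = 579/492 = 1.17683
r*t = 0.17 * 19 = 3.23; exp(-3.23) = 0.0395575
1.17683 * 0.0395575 = 0.0465525
1 + 0.0465525 = 1.04655
N = 1071 / 1.04655 = 1023.36 ≈ 1023

1023


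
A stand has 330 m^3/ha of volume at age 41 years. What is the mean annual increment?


MAI = 330 / 41 = 8.0488 ≈ 8.05 m^3/ha/yr

8.05 m^3/ha/yr


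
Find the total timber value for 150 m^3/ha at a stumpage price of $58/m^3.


Value = 150 * 58 = $8700/ha

$8700/ha


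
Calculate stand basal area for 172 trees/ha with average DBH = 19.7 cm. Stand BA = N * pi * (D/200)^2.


(D/200)^2 = (19.7/200)^2 = 0.0985^2 = 0.00970225
Individual BA = 3.141593 * 0.00970225 = 0.0304805 m^2
Stand BA = 172 * 0.0304805 = 5.24265 ≈ 5.24 m^2/ha

5.24 m^2/ha


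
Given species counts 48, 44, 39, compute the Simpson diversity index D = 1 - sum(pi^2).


Total N = 48 + 44 + 39 = 131
Per-species terms:
  p = 48/131 = 0.366412; p^2 = 0.366412^2 = 0.134258
  p = 44/131 = 0.335878; p^2 = 0.335878^2 = 0.112814
  p = 39/131 = 0.297710; p^2 = 0.297710^2 = 0.088631
sum(p^2) = 0.134258 + 0.112814 + 0.088631 = 0.335703
D = 1 - 0.335703 = 0.664297 ≈ 0.6643

0.6643


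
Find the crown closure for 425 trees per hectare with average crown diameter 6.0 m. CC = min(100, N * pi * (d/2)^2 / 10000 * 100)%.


(d/2)^2 = (6.0/2)^2 = 3^2 = 9
Crown area = 3.141593 * 9 = 28.2743 m^2
N * area / 10000 * 100 = 425 * 28.2743 / 10000 * 100 = 120.166
CC = min(100, 120.166) = 100%

100%


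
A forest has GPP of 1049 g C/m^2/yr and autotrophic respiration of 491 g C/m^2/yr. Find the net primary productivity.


NPP = GPP - Ra = 1049 - 491 = 558 g C/m^2/yr

558 g C/m^2/yr


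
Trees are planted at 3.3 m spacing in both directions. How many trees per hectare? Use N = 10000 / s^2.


N = 10000 / 3.3^2 = 10000 / 10.89 = 918.274 ≈ 918 trees/ha

918 trees/ha


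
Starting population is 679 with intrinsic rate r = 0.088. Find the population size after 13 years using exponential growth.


r*t = 0.088 * 13 = 1.144
exp(1.144) = 3.13930
N = 679 * 3.13930 = 2131.58 ≈ 2132

2132


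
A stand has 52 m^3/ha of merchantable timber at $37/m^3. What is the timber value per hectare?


Value = 52 * 37 = $1924/ha

$1924/ha


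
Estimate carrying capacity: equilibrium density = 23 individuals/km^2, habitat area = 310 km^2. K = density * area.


K = 23 * 310 = 7130 individuals

7130 individuals


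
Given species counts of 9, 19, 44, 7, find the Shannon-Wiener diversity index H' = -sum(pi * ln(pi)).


Total N = 9 + 19 + 44 + 7 = 79
Per-species terms:
  p = 9/79 = 0.113924; ln(p) = -2.172224; p*ln(p) = 0.113924 * (-2.172224) = -0.247468
  p = 19/79 = 0.240506; ln(p) = -1.425010; p*ln(p) = 0.240506 * (-1.425010) = -0.342723
  p = 44/79 = 0.556962; ln(p) = -0.585258; p*ln(p) = 0.556962 * (-0.585258) = -0.325966
  p = 7/79 = 0.088608; ln(p) = -2.423533; p*ln(p) = 0.088608 * (-2.423533) = -0.214744
sum(p*ln(p)) = (-0.247468) + (-0.342723) + (-0.325966) + (-0.214744) = -1.130901
H' = -(-1.130901) = 1.130901 ≈ 1.1309

1.1309


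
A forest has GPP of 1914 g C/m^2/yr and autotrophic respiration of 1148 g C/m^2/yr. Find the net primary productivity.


NPP = GPP - Ra = 1914 - 1148 = 766 g C/m^2/yr

766 g C/m^2/yr


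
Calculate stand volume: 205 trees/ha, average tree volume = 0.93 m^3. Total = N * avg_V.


V_stand = 205 * 0.93 = 190.65 ≈ 190.7 m^3/ha

190.7 m^3/ha


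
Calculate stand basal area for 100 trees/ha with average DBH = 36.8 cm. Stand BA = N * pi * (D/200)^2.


(D/200)^2 = (36.8/200)^2 = 0.184^2 = 0.033856
Individual BA = 3.141593 * 0.033856 = 0.106362 m^2
Stand BA = 100 * 0.106362 = 10.6362 ≈ 10.64 m^2/ha

10.64 m^2/ha


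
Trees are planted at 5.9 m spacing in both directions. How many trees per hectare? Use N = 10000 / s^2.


N = 10000 / 5.9^2 = 10000 / 34.81 = 287.274 ≈ 287 trees/ha

287 trees/ha


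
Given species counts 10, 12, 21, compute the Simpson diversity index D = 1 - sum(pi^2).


Total N = 10 + 12 + 21 = 43
Per-species terms:
  p = 10/43 = 0.232558; p^2 = 0.232558^2 = 0.054083
  p = 12/43 = 0.279070; p^2 = 0.279070^2 = 0.077880
  p = 21/43 = 0.488372; p^2 = 0.488372^2 = 0.238507
sum(p^2) = 0.054083 + 0.077880 + 0.238507 = 0.370470
D = 1 - 0.370470 = 0.629530 ≈ 0.6295

0.6295


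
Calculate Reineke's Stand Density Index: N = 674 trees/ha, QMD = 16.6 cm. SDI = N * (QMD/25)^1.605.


QMD/25 = 16.6/25 = 0.664
(0.664)^1.605 = exp(1.605 * ln(0.664)) = exp(1.605 * (-0.409473)) = exp(-0.657204) = 0.518298
SDI = 674 * 0.518298 = 349.333 ≈ 349

349


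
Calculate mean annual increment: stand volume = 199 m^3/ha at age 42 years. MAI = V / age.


MAI = 199 / 42 = 4.7381 ≈ 4.74 m^3/ha/yr

4.74 m^3/ha/yr


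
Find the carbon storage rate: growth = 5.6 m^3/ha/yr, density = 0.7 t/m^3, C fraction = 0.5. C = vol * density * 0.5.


C = 5.6 * 0.7 * 0.5 = 1.96 t C/ha/yr

1.96 t C/ha/yr


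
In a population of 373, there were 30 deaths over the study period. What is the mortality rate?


Mortality rate = 30 / 373 = 0.080429 ≈ 0.0804

0.0804


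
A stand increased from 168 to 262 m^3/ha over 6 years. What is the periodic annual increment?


PAI = (V2 - V1) / period = (262 - 168) / 6 = 94 / 6 = 15.6667 ≈ 15.67 m^3/ha/yr

15.67 m^3/ha/yr


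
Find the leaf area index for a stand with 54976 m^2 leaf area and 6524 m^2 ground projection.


LAI = 54976 / 6524 = 8.4267 ≈ 8.43

8.43


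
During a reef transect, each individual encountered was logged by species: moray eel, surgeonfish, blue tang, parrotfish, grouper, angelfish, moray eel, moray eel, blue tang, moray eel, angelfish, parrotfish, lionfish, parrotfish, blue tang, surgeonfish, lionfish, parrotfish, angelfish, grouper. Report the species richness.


Total individuals logged = 20
Distinct species (count of individuals): moray eel (4), surgeonfish (2), blue tang (3), parrotfish (4), grouper (2), angelfish (3), lionfish (2)
Species richness = number of distinct species = 7

7


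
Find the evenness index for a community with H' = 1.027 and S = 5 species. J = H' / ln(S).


ln(5) = 1.60944
J = H' / ln(S) = 1.027 / 1.60944 = 0.638110 ≈ 0.6381

0.6381


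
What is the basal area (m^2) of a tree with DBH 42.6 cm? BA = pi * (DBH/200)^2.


D/200 = 42.6/200 = 0.213 m
(D/200)^2 = 0.213^2 = 0.045369
BA = 3.141593 * 0.045369 = 0.142531 ≈ 0.1425 m^2

0.1425 m^2


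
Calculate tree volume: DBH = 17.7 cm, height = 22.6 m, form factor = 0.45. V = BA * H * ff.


(D/200)^2 = (17.7/200)^2 = 0.0885^2 = 0.00783225
BA = 3.141593 * 0.00783225 = 0.0246057 m^2
V = 0.0246057 * 22.6 * 0.45 = 0.250240 ≈ 0.250 m^3

0.250 m^3


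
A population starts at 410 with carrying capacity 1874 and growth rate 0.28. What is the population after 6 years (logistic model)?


(K - N0)/N0 = (1874 - 410)/410 = 1464/410 = 3.57073
r*t = 0.28 * 6 = 1.68; exp(-1.68) = 0.186374
3.57073 * 0.186374 = 0.665491
1 + 0.665491 = 1.66549
N = 1874 / 1.66549 = 1125.19 ≈ 1125

1125


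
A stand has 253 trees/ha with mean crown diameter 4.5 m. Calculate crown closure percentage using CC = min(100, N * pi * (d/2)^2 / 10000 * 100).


(d/2)^2 = (4.5/2)^2 = 2.25^2 = 5.0625
Crown area = 3.141593 * 5.0625 = 15.9043 m^2
N * area / 10000 * 100 = 253 * 15.9043 / 10000 * 100 = 40.2379
CC = min(100, 40.2379) = 40.2379 ≈ 40.2%

40.2%


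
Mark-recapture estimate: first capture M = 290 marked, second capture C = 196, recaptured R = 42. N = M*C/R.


N = M * C / R = 290 * 196 / 42 = 56840 / 42 = 1353.33 ≈ 1353

1353 individuals


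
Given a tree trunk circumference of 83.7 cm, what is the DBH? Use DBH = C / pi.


DBH = C / pi = 83.7 / 3.141593 = 26.6425 ≈ 26.64 cm

26.64 cm


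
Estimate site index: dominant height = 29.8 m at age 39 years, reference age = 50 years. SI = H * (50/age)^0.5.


50/39 = 1.28205
(1.28205)^0.5 = 1.13228
SI = 29.8 * 1.13228 = 33.7419 ≈ 33.7 m

33.7 m


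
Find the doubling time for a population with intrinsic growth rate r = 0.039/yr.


td = ln(2) / 0.039 = 0.693147 / 0.039 = 17.7730 ≈ 17.8 years

17.8 years


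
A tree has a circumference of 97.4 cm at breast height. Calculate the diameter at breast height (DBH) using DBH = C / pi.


DBH = C / pi = 97.4 / 3.141593 = 31.0034 ≈ 31.00 cm

31.00 cm


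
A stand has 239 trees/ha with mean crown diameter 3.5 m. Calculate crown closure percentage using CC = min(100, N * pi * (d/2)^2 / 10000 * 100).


(d/2)^2 = (3.5/2)^2 = 1.75^2 = 3.0625
Crown area = 3.141593 * 3.0625 = 9.62113 m^2
N * area / 10000 * 100 = 239 * 9.62113 / 10000 * 100 = 22.9945
CC = min(100, 22.9945) = 22.9945 ≈ 23.0%

23.0%


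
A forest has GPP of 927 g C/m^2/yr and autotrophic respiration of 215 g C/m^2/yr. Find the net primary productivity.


NPP = GPP - Ra = 927 - 215 = 712 g C/m^2/yr

712 g C/m^2/yr


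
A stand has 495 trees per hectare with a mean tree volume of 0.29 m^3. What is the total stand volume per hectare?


V_stand = 495 * 0.29 = 143.55 ≈ 143.6 m^3/ha

143.6 m^3/ha


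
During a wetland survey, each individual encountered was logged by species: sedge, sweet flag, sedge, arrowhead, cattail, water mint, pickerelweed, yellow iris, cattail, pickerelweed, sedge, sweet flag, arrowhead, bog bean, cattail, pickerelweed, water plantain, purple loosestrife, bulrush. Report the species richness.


Total individuals logged = 19
Distinct species (count of individuals): sedge (3), sweet flag (2), arrowhead (2), cattail (3), water mint (1), pickerelweed (3), yellow iris (1), bog bean (1), water plantain (1), purple loosestrife (1), bulrush (1)
Species richness = number of distinct species = 11

11


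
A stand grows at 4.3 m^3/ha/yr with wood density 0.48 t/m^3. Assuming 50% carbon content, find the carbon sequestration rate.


C = 4.3 * 0.48 * 0.5 = 1.032 ≈ 1.03 t C/ha/yr

1.03 t C/ha/yr


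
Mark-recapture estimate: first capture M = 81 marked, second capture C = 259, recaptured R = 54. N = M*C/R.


N = M * C / R = 81 * 259 / 54 = 20979 / 54 = 388.50 ≈ 389

389 individuals


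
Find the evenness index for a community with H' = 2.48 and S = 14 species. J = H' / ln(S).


ln(14) = 2.63906
J = H' / ln(S) = 2.48 / 2.63906 = 0.939729 ≈ 0.9397

0.9397


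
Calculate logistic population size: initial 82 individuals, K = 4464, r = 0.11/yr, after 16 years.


(K - N0)/N0 = (4464 - 82)/82 = 4382/82 = 53.4390
r*t = 0.11 * 16 = 1.76; exp(-1.76) = 0.172045
53.4390 * 0.172045 = 9.19391
1 + 9.19391 = 10.1939
N = 4464 / 10.1939 = 437.909 ≈ 438

438


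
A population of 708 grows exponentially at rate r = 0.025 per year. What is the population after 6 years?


r*t = 0.025 * 6 = 0.15
exp(0.15) = 1.16183
N = 708 * 1.16183 = 822.576 ≈ 823

823


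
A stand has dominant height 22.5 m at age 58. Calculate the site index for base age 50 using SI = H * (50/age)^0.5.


50/58 = 0.862069
(0.862069)^0.5 = 0.928477
SI = 22.5 * 0.928477 = 20.8907 ≈ 20.9 m

20.9 m


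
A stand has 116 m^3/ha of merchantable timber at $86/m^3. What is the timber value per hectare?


Value = 116 * 86 = $9976/ha

$9976/ha


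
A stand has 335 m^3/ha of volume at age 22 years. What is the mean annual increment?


MAI = 335 / 22 = 15.2273 ≈ 15.23 m^3/ha/yr

15.23 m^3/ha/yr


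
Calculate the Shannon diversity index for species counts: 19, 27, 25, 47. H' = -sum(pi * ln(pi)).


Total N = 19 + 27 + 25 + 47 = 118
Per-species terms:
  p = 19/118 = 0.161017; ln(p) = -1.826245; p*ln(p) = 0.161017 * (-1.826245) = -0.294056
  p = 27/118 = 0.228814; ln(p) = -1.474846; p*ln(p) = 0.228814 * (-1.474846) = -0.337465
  p = 25/118 = 0.211864; ln(p) = -1.551811; p*ln(p) = 0.211864 * (-1.551811) = -0.328773
  p = 47/118 = 0.398305; ln(p) = -0.920537; p*ln(p) = 0.398305 * (-0.920537) = -0.366654
sum(p*ln(p)) = (-0.294056) + (-0.337465) + (-0.328773) + (-0.366654) = -1.326948
H' = -(-1.326948) = 1.326948 ≈ 1.3269

1.3269


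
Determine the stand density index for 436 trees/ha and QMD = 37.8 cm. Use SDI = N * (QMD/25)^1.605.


QMD/25 = 37.8/25 = 1.512
(1.512)^1.605 = exp(1.605 * ln(1.512)) = exp(1.605 * 0.413433) = exp(0.663560) = 1.94169
SDI = 436 * 1.94169 = 846.577 ≈ 847

847


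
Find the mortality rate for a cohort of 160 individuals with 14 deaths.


Mortality rate = 14 / 160 = 0.0875

0.0875


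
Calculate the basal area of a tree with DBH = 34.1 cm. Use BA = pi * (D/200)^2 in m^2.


D/200 = 34.1/200 = 0.1705 m
(D/200)^2 = 0.1705^2 = 0.02907025
BA = 3.141593 * 0.02907025 = 0.0913269 ≈ 0.0913 m^2

0.0913 m^2


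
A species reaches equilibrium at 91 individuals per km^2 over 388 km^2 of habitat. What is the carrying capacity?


K = 91 * 388 = 35308 individuals

35308 individuals


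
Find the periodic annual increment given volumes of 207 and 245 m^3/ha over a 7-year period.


PAI = (V2 - V1) / period = (245 - 207) / 7 = 38 / 7 = 5.4286 ≈ 5.43 m^3/ha/yr

5.43 m^3/ha/yr


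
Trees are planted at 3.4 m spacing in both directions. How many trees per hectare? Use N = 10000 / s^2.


N = 10000 / 3.4^2 = 10000 / 11.56 = 865.052 ≈ 865 trees/ha

865 trees/ha


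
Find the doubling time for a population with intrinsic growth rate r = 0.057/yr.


td = ln(2) / 0.057 = 0.693147 / 0.057 = 12.1605 ≈ 12.2 years

12.2 years


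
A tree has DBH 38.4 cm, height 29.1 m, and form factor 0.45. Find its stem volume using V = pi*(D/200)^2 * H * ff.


(D/200)^2 = (38.4/200)^2 = 0.192^2 = 0.036864
BA = 3.141593 * 0.036864 = 0.115812 m^2
V = 0.115812 * 29.1 * 0.45 = 1.51656 ≈ 1.517 m^3

1.517 m^3


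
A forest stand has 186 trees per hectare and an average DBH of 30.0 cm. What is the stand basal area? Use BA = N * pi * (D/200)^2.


(D/200)^2 = (30.0/200)^2 = 0.15^2 = 0.0225
Individual BA = 3.141593 * 0.0225 = 0.0706858 m^2
Stand BA = 186 * 0.0706858 = 13.1476 ≈ 13.15 m^2/ha

13.15 m^2/ha


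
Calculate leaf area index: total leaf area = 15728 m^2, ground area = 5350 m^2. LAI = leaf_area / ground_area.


LAI = 15728 / 5350 = 2.9398 ≈ 2.94

2.94


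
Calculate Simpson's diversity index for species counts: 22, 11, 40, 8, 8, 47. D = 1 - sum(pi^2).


Total N = 22 + 11 + 40 + 8 + 8 + 47 = 136
Per-species terms:
  p = 22/136 = 0.161765; p^2 = 0.161765^2 = 0.026168
  p = 11/136 = 0.080882; p^2 = 0.080882^2 = 0.006542
  p = 40/136 = 0.294118; p^2 = 0.294118^2 = 0.086505
  p = 8/136 = 0.058824; p^2 = 0.058824^2 = 0.003460
  p = 8/136 = 0.058824; p^2 = 0.058824^2 = 0.003460
  p = 47/136 = 0.345588; p^2 = 0.345588^2 = 0.119431
sum(p^2) = 0.026168 + 0.006542 + 0.086505 + 0.003460 + 0.003460 + 0.119431 = 0.245566
D = 1 - 0.245566 = 0.754434 ≈ 0.7544

0.7544


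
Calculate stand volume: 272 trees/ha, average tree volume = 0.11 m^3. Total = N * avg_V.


V_stand = 272 * 0.11 = 29.92 ≈ 29.9 m^3/ha

29.9 m^3/ha


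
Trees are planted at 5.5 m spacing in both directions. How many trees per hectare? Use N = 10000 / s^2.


N = 10000 / 5.5^2 = 10000 / 30.25 = 330.579 ≈ 331 trees/ha

331 trees/ha


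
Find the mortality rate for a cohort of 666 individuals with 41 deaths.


Mortality rate = 41 / 666 = 0.061562 ≈ 0.0616

0.0616


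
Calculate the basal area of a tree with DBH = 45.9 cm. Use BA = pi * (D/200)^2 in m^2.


D/200 = 45.9/200 = 0.2295 m
(D/200)^2 = 0.2295^2 = 0.05267025
BA = 3.141593 * 0.05267025 = 0.165468 ≈ 0.1655 m^2

0.1655 m^2


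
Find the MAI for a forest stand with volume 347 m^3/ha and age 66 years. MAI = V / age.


MAI = 347 / 66 = 5.2576 ≈ 5.26 m^3/ha/yr

5.26 m^3/ha/yr


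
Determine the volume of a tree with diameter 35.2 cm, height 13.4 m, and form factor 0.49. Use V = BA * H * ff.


(D/200)^2 = (35.2/200)^2 = 0.176^2 = 0.030976
BA = 3.141593 * 0.030976 = 0.0973140 m^2
V = 0.0973140 * 13.4 * 0.49 = 0.638964 ≈ 0.639 m^3

0.639 m^3


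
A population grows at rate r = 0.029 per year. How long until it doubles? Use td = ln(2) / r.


td = ln(2) / 0.029 = 0.693147 / 0.029 = 23.9016 ≈ 23.9 years

23.9 years


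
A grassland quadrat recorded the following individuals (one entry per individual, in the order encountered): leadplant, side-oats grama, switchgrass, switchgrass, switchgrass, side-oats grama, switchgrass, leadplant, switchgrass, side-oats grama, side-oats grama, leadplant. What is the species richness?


Total individuals logged = 12
Distinct species (count of individuals): leadplant (3), side-oats grama (4), switchgrass (5)
Species richness = number of distinct species = 3

3


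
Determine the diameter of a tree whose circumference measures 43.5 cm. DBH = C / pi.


DBH = C / pi = 43.5 / 3.141593 = 13.8465 ≈ 13.85 cm

13.85 cm


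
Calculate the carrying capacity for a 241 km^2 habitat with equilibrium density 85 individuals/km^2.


K = 85 * 241 = 20485 individuals

20485 individuals


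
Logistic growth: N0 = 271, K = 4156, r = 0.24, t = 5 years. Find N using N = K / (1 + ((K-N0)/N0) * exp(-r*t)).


(K - N0)/N0 = (4156 - 271)/271 = 3885/271 = 14.3358
r*t = 0.24 * 5 = 1.2; exp(-1.2) = 0.301194
14.3358 * 0.301194 = 4.31786
1 + 4.31786 = 5.31786
N = 4156 / 5.31786 = 781.517 ≈ 782

782


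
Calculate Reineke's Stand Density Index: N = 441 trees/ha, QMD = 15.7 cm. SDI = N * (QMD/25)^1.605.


QMD/25 = 15.7/25 = 0.628
(0.628)^1.605 = exp(1.605 * ln(0.628)) = exp(1.605 * (-0.465215)) = exp(-0.746670) = 0.473942
SDI = 441 * 0.473942 = 209.008 ≈ 209

209


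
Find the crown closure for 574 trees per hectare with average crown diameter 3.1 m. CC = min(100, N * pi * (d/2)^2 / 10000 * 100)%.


(d/2)^2 = (3.1/2)^2 = 1.55^2 = 2.4025
Crown area = 3.141593 * 2.4025 = 7.54768 m^2
N * area / 10000 * 100 = 574 * 7.54768 / 10000 * 100 = 43.3237
CC = min(100, 43.3237) = 43.3237 ≈ 43.3%

43.3%


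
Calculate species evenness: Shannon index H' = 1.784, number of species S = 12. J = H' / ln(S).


ln(12) = 2.48491
J = H' / ln(S) = 1.784 / 2.48491 = 0.717933 ≈ 0.7179

0.7179


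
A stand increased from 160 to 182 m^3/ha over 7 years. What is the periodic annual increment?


PAI = (V2 - V1) / period = (182 - 160) / 7 = 22 / 7 = 3.1429 ≈ 3.14 m^3/ha/yr

3.14 m^3/ha/yr


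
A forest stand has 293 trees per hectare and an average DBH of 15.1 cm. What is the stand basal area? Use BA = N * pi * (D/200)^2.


(D/200)^2 = (15.1/200)^2 = 0.0755^2 = 0.00570025
Individual BA = 3.141593 * 0.00570025 = 0.0179079 m^2
Stand BA = 293 * 0.0179079 = 5.24701 ≈ 5.25 m^2/ha

5.25 m^2/ha


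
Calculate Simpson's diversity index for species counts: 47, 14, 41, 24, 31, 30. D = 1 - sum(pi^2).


Total N = 47 + 14 + 41 + 24 + 31 + 30 = 187
Per-species terms:
  p = 47/187 = 0.251337; p^2 = 0.251337^2 = 0.063170
  p = 14/187 = 0.074866; p^2 = 0.074866^2 = 0.005605
  p = 41/187 = 0.219251; p^2 = 0.219251^2 = 0.048071
  p = 24/187 = 0.128342; p^2 = 0.128342^2 = 0.016472
  p = 31/187 = 0.165775; p^2 = 0.165775^2 = 0.027481
  p = 30/187 = 0.160428; p^2 = 0.160428^2 = 0.025737
sum(p^2) = 0.063170 + 0.005605 + 0.048071 + 0.016472 + 0.027481 + 0.025737 = 0.186536
D = 1 - 0.186536 = 0.813464 ≈ 0.8135

0.8135


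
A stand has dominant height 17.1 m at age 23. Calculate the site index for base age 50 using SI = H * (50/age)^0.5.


50/23 = 2.17391
(2.17391)^0.5 = 1.47442
SI = 17.1 * 1.47442 = 25.2126 ≈ 25.2 m

25.2 m


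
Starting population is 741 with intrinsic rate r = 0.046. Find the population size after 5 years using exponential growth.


r*t = 0.046 * 5 = 0.23
exp(0.23) = 1.25860
N = 741 * 1.25860 = 932.623 ≈ 933

933


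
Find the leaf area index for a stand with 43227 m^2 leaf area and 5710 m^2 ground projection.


LAI = 43227 / 5710 = 7.5704 ≈ 7.57

7.57


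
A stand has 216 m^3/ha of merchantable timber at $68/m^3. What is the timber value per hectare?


Value = 216 * 68 = $14688/ha

$14688/ha


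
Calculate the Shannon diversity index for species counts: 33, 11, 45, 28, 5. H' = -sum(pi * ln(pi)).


Total N = 33 + 11 + 45 + 28 + 5 = 122
Per-species terms:
  p = 33/122 = 0.270492; ln(p) = -1.307513; p*ln(p) = 0.270492 * (-1.307513) = -0.353672
  p = 11/122 = 0.090164; ln(p) = -2.406125; p*ln(p) = 0.090164 * (-2.406125) = -0.216946
  p = 45/122 = 0.368852; ln(p) = -0.997360; p*ln(p) = 0.368852 * (-0.997360) = -0.367878
  p = 28/122 = 0.229508; ln(p) = -1.471817; p*ln(p) = 0.229508 * (-1.471817) = -0.337794
  p = 5/122 = 0.040984; ln(p) = -3.194574; p*ln(p) = 0.040984 * (-3.194574) = -0.130926
sum(p*ln(p)) = (-0.353672) + (-0.216946) + (-0.367878) + (-0.337794) + (-0.130926) = -1.407216
H' = -(-1.407216) = 1.407216 ≈ 1.4072

1.4072


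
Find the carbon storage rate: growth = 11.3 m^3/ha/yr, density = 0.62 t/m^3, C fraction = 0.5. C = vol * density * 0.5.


C = 11.3 * 0.62 * 0.5 = 3.503 ≈ 3.50 t C/ha/yr

3.50 t C/ha/yr


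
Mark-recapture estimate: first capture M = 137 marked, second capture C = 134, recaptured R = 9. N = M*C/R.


N = M * C / R = 137 * 134 / 9 = 18358 / 9 = 2039.78 ≈ 2040

2040 individuals


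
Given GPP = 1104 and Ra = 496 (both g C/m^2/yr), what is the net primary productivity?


NPP = GPP - Ra = 1104 - 496 = 608 g C/m^2/yr

608 g C/m^2/yr


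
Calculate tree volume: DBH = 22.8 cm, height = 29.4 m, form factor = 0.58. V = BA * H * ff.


(D/200)^2 = (22.8/200)^2 = 0.114^2 = 0.012996
BA = 3.141593 * 0.012996 = 0.0408281 m^2
V = 0.0408281 * 29.4 * 0.58 = 0.696201 ≈ 0.696 m^3

0.696 m^3


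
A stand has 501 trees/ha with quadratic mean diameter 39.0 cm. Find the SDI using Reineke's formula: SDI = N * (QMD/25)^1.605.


QMD/25 = 39.0/25 = 1.56
(1.56)^1.605 = exp(1.605 * ln(1.56)) = exp(1.605 * 0.444686) = exp(0.713721) = 2.04157
SDI = 501 * 2.04157 = 1022.83 ≈ 1023

1023


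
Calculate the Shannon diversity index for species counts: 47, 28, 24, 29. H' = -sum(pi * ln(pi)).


Total N = 47 + 28 + 24 + 29 = 128
Per-species terms:
  p = 47/128 = 0.367188; ln(p) = -1.001881; p*ln(p) = 0.367188 * (-1.001881) = -0.367879
  p = 28/128 = 0.218750; ln(p) = -1.519826; p*ln(p) = 0.218750 * (-1.519826) = -0.332462
  p = 24/128 = 0.187500; ln(p) = -1.673976; p*ln(p) = 0.187500 * (-1.673976) = -0.313871
  p = 29/128 = 0.226563; ln(p) = -1.484732; p*ln(p) = 0.226563 * (-1.484732) = -0.336385
sum(p*ln(p)) = (-0.367879) + (-0.332462) + (-0.313871) + (-0.336385) = -1.350597
H' = -(-1.350597) = 1.350597 ≈ 1.3506

1.3506


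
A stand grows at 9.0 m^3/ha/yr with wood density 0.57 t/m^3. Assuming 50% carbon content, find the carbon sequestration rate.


C = 9.0 * 0.57 * 0.5 = 2.565 ≈ 2.57 t C/ha/yr

2.57 t C/ha/yr


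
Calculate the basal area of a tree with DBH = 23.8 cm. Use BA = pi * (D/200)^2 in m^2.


D/200 = 23.8/200 = 0.119 m
(D/200)^2 = 0.119^2 = 0.014161
BA = 3.141593 * 0.014161 = 0.0444881 ≈ 0.0445 m^2

0.0445 m^2


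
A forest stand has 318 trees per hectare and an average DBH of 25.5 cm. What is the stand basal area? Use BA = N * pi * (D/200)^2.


(D/200)^2 = (25.5/200)^2 = 0.1275^2 = 0.01625625
Individual BA = 3.141593 * 0.01625625 = 0.0510705 m^2
Stand BA = 318 * 0.0510705 = 16.2404 ≈ 16.24 m^2/ha

16.24 m^2/ha


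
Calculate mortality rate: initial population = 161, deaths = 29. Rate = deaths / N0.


Mortality rate = 29 / 161 = 0.180124 ≈ 0.1801

0.1801


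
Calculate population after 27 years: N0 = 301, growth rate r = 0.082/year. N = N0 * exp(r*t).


r*t = 0.082 * 27 = 2.214
exp(2.214) = 9.15225
N = 301 * 9.15225 = 2754.83 ≈ 2755

2755


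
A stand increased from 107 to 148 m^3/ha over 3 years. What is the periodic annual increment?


PAI = (V2 - V1) / period = (148 - 107) / 3 = 41 / 3 = 13.6667 ≈ 13.67 m^3/ha/yr

13.67 m^3/ha/yr


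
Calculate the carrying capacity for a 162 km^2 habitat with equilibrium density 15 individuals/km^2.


K = 15 * 162 = 2430 individuals

2430 individuals


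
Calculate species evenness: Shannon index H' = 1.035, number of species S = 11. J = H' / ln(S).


ln(11) = 2.39790
J = H' / ln(S) = 1.035 / 2.39790 = 0.431628 ≈ 0.4316

0.4316


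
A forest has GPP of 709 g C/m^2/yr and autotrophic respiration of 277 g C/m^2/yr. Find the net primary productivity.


NPP = GPP - Ra = 709 - 277 = 432 g C/m^2/yr

432 g C/m^2/yr


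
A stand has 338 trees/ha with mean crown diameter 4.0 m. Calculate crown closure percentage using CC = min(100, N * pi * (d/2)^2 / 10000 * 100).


(d/2)^2 = (4.0/2)^2 = 2^2 = 4
Crown area = 3.141593 * 4 = 12.5664 m^2
N * area / 10000 * 100 = 338 * 12.5664 / 10000 * 100 = 42.4744
CC = min(100, 42.4744) = 42.4744 ≈ 42.5%

42.5%


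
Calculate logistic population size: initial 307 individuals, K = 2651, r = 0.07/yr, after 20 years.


(K - N0)/N0 = (2651 - 307)/307 = 2344/307 = 7.63518
r*t = 0.07 * 20 = 1.4; exp(-1.4) = 0.246597
7.63518 * 0.246597 = 1.88281
1 + 1.88281 = 2.88281
N = 2651 / 2.88281 = 919.589 ≈ 920

920


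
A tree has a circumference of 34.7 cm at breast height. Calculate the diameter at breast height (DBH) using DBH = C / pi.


DBH = C / pi = 34.7 / 3.141593 = 11.0454 ≈ 11.05 cm

11.05 cm


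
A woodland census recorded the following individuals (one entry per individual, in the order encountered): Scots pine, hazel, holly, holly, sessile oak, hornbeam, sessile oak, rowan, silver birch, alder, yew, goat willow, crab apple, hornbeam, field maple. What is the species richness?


Total individuals logged = 15
Distinct species (count of individuals): Scots pine (1), hazel (1), holly (2), sessile oak (2), hornbeam (2), rowan (1), silver birch (1), alder (1), yew (1), goat willow (1), crab apple (1), field maple (1)
Species richness = number of distinct species = 12

12


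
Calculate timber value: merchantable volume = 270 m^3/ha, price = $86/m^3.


Value = 270 * 86 = $23220/ha

$23220/ha


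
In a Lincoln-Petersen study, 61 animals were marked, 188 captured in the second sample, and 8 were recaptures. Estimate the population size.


N = M * C / R = 61 * 188 / 8 = 11468 / 8 = 1433.50 ≈ 1434

1434 individuals


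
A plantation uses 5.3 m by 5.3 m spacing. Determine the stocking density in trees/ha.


N = 10000 / 5.3^2 = 10000 / 28.09 = 355.999 ≈ 356 trees/ha

356 trees/ha


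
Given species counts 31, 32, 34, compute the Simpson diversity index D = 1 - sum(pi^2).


Total N = 31 + 32 + 34 = 97
Per-species terms:
  p = 31/97 = 0.319588; p^2 = 0.319588^2 = 0.102136
  p = 32/97 = 0.329897; p^2 = 0.329897^2 = 0.108832
  p = 34/97 = 0.350515; p^2 = 0.350515^2 = 0.122861
sum(p^2) = 0.102136 + 0.108832 + 0.122861 = 0.333829
D = 1 - 0.333829 = 0.666171 ≈ 0.6662

0.6662


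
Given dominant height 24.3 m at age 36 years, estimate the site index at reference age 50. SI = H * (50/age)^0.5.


50/36 = 1.38889
(1.38889)^0.5 = 1.17851
SI = 24.3 * 1.17851 = 28.6378 ≈ 28.6 m

28.6 m


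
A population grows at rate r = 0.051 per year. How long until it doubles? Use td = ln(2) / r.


td = ln(2) / 0.051 = 0.693147 / 0.051 = 13.5911 ≈ 13.6 years

13.6 years


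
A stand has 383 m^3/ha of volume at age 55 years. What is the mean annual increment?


MAI = 383 / 55 = 6.9636 ≈ 6.96 m^3/ha/yr

6.96 m^3/ha/yr


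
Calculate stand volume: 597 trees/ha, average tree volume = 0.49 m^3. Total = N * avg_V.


V_stand = 597 * 0.49 = 292.53 ≈ 292.5 m^3/ha

292.5 m^3/ha


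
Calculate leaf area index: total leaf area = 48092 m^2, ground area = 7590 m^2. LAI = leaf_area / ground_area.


LAI = 48092 / 7590 = 6.3362 ≈ 6.34

6.34


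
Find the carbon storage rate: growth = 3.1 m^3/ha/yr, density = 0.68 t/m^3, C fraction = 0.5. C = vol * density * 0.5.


C = 3.1 * 0.68 * 0.5 = 1.054 ≈ 1.05 t C/ha/yr

1.05 t C/ha/yr


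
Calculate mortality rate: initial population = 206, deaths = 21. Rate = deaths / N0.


Mortality rate = 21 / 206 = 0.101942 ≈ 0.1019

0.1019


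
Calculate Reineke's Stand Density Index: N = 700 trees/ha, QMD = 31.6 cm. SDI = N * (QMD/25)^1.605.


QMD/25 = 31.6/25 = 1.264
(1.264)^1.605 = exp(1.605 * ln(1.264)) = exp(1.605 * 0.234281) = exp(0.376021) = 1.45648
SDI = 700 * 1.45648 = 1019.54 ≈ 1020

1020


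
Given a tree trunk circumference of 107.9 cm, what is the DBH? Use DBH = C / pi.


DBH = C / pi = 107.9 / 3.141593 = 34.3456 ≈ 34.35 cm

34.35 cm


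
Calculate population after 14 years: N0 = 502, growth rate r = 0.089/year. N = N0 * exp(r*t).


r*t = 0.089 * 14 = 1.246
exp(1.246) = 3.47641
N = 502 * 3.47641 = 1745.16 ≈ 1745

1745


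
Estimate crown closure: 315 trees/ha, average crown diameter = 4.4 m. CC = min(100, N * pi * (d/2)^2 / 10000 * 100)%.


(d/2)^2 = (4.4/2)^2 = 2.2^2 = 4.84
Crown area = 3.141593 * 4.84 = 15.2053 m^2
N * area / 10000 * 100 = 315 * 15.2053 / 10000 * 100 = 47.8967
CC = min(100, 47.8967) = 47.8967 ≈ 47.9%

47.9%
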